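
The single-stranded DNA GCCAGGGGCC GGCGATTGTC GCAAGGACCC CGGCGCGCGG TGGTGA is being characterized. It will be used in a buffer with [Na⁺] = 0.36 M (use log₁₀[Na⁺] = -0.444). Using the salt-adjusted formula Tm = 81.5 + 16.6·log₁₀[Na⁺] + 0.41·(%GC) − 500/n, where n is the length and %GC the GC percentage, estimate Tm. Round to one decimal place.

Length n = 46. C=14, T=5, A=6, G=21
G+C = 35, so %GC = 35/46 × 100 = 76.087%
Salt term: 16.6 × (-0.444) = -7.37
GC term: 0.41 × 76.087 = 31.196; length term: −500/46 = −10.87
Tm = 81.5 + (-7.37) + 31.196 − 10.87 = 94.456 → 94.5°C

94.5°C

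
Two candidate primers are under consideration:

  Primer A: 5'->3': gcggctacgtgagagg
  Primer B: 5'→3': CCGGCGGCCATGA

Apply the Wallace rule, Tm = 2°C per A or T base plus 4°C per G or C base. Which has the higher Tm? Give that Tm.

Primer A: A+T=5, G+C=11 → Tm = 2(5)+4(11) = 54°C
Primer B: A+T=3, G+C=10 → Tm = 2(3)+4(10) = 46°C
54°C vs 46°C → primer A is higher.

Primer A, 54°C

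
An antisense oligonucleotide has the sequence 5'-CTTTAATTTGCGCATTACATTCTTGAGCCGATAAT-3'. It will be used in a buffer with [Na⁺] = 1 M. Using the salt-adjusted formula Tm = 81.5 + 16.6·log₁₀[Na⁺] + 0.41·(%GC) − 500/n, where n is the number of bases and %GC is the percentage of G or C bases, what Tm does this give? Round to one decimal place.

81.3°C

Length n = 35. Base counts: G=5, A=9, T=14, C=7
G+C = 12, so %GC = 12/35 × 100 = 34.286%
Salt term: 16.6 × (0) = 0
GC term: 0.41 × 34.286 = 14.057; length term: −500/35 = −14.286
Tm = 81.5 + (0) + 14.057 − 14.286 = 81.271 → 81.3°C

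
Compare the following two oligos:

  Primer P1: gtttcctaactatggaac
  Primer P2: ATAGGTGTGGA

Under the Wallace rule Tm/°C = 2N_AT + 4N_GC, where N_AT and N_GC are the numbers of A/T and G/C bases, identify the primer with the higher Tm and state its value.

Primer P1, 50°C

Primer P1: A+T=11, G+C=7 → Tm = 2(11)+4(7) = 50°C
Primer P2: A+T=6, G+C=5 → Tm = 2(6)+4(5) = 32°C
50°C vs 32°C → primer P1 is higher.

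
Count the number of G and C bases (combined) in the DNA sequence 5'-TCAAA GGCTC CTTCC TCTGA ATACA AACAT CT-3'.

Scanning the sequence gives C=10, A=10, G=3, T=9.
G+C = 3 + 10 = 13

13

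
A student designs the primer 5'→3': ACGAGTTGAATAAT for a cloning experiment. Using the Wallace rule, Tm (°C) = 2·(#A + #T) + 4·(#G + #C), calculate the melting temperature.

36°C

G=3, T=4, A=6, C=1
A+T = 10, G+C = 4
Tm = 2×10 + 4×4 = 36°C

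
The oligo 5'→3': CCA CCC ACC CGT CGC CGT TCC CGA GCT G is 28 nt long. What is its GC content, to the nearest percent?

75%

Scanning the sequence gives C=15, T=4, A=3, G=6.
G+C = 6 + 15 = 21 out of 28 bases
%GC = 21/28 × 100 = 75% ≈ 75%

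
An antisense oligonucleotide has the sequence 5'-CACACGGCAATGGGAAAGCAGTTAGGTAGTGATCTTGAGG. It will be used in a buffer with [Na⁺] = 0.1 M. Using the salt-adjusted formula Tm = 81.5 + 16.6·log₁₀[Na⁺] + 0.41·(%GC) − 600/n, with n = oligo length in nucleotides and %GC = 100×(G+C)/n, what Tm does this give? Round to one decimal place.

Length n = 40. G=14, C=6, A=12, T=8
G+C = 20, so %GC = 20/40 × 100 = 50%
Salt term: 16.6 × (-1) = -16.6
GC term: 0.41 × 50 = 20.5; length term: −600/40 = −15
Tm = 81.5 + (-16.6) + 20.5 − 15 = 70.4 → 70.4°C

70.4°C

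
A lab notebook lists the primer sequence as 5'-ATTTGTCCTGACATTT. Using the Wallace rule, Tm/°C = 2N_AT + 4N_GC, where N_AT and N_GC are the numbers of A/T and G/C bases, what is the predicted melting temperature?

42°C

T=8, C=3, A=3, G=2
A+T = 11, G+C = 5
Tm = 2×11 + 4×5 = 42°C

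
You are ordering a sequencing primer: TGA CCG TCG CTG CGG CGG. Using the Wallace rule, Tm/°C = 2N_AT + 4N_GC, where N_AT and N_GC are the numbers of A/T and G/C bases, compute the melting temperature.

A=1, G=8, C=6, T=3
AT pairs contribute 4, GC pairs contribute 14.
Tm = 4·14 + 2·4 = 56 + 8 = 64°C

64°C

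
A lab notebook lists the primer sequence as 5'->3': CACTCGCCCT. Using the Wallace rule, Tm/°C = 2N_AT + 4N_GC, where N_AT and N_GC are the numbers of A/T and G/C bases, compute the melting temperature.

Base counts: T=2, A=1, C=6, G=1
AT pairs contribute 3, GC pairs contribute 7.
Tm = 2×3 + 4×7 = 34°C

34°C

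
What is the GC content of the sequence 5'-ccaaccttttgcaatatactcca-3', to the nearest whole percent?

39%

Scanning the sequence gives A=7, C=8, G=1, T=7.
G+C = 1 + 8 = 9 out of 23 bases
%GC = 9/23 × 100 = 39.13% ≈ 39%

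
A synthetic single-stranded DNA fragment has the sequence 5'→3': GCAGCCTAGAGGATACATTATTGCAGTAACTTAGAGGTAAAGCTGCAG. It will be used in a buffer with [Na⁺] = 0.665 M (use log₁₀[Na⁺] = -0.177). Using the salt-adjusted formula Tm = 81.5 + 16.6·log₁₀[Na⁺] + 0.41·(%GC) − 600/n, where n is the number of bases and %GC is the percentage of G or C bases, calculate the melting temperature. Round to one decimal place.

84.0°C

Length n = 48. A=16, C=8, G=13, T=11
G+C = 21, so %GC = 21/48 × 100 = 43.75%
Salt term: 16.6 × (-0.177) = -2.938
GC term: 0.41 × 43.75 = 17.938; length term: −600/48 = −12.5
Tm = 81.5 + (-2.938) + 17.938 − 12.5 = 84 → 84.0°C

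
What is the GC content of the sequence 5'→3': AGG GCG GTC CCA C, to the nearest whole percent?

77%

Counting bases: T=1, G=5, C=5, A=2
G+C = 5 + 5 = 10 out of 13 bases
%GC = 10/13 × 100 = 76.92% ≈ 77%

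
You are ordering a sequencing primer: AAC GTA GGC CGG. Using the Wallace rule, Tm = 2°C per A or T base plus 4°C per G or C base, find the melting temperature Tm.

Counting bases: T=1, A=3, G=5, C=3
So N_AT = 4 and N_GC = 8.
Tm = 2×4 + 4×8 = 40°C

40°C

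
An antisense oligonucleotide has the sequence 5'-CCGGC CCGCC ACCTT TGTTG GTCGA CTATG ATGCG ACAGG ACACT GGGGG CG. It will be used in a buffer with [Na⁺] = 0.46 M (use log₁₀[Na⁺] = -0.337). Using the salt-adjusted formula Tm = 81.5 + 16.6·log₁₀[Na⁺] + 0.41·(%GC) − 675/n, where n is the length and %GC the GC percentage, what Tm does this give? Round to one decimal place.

Length n = 52. Scanning the sequence gives A=8, C=16, G=18, T=10.
G+C = 34, so %GC = 34/52 × 100 = 65.385%
Salt term: 16.6 × (-0.337) = -5.594
GC term: 0.41 × 65.385 = 26.808; length term: −675/52 = −12.981
Tm = 81.5 + (-5.594) + 26.808 − 12.981 = 89.733 → 89.7°C

89.7°C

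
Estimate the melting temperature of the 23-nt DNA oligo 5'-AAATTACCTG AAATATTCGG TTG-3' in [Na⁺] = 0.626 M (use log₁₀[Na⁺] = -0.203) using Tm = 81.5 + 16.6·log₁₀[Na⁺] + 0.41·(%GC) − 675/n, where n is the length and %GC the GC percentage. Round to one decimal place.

61.3°C

Length n = 23. Scanning the sequence gives T=8, A=8, G=4, C=3.
G+C = 7, so %GC = 7/23 × 100 = 30.435%
Salt term: 16.6 × (-0.203) = -3.37
GC term: 0.41 × 30.435 = 12.478; length term: −675/23 = −29.348
Tm = 81.5 + (-3.37) + 12.478 − 29.348 = 61.26 → 61.3°C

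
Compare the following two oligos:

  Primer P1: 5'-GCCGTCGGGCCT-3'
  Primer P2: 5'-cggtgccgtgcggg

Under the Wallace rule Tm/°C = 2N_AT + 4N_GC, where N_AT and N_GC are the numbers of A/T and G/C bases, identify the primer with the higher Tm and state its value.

Primer P1: A+T=2, G+C=10 → Tm = 2(2)+4(10) = 44°C
Primer P2: A+T=2, G+C=12 → Tm = 2(2)+4(12) = 52°C
44°C vs 52°C → primer P2 is higher.

Primer P2, 52°C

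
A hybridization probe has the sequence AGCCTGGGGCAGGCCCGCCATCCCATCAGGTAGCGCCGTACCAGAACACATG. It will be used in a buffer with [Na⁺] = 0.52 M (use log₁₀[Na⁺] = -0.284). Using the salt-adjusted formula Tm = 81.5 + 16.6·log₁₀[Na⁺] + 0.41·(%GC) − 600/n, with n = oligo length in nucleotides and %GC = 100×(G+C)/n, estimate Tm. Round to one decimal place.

92.1°C

Length n = 52. Counting bases: A=12, C=19, T=6, G=15
G+C = 34, so %GC = 34/52 × 100 = 65.385%
Salt term: 16.6 × (-0.284) = -4.714
GC term: 0.41 × 65.385 = 26.808; length term: −600/52 = −11.538
Tm = 81.5 + (-4.714) + 26.808 − 11.538 = 92.056 → 92.1°C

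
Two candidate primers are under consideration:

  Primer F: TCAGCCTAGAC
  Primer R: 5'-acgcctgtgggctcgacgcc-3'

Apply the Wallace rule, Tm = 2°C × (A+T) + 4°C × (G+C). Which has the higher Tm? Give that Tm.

Primer R, 70°C

Primer F: A+T=5, G+C=6 → Tm = 2(5)+4(6) = 34°C
Primer R: A+T=5, G+C=15 → Tm = 2(5)+4(15) = 70°C
34°C vs 70°C → primer R is higher.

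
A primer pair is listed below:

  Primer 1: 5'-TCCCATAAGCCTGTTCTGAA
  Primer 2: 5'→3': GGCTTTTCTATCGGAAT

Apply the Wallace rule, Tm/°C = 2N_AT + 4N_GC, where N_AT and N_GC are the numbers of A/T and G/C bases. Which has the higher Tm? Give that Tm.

Primer 1: A+T=11, G+C=9 → Tm = 2(11)+4(9) = 58°C
Primer 2: A+T=10, G+C=7 → Tm = 2(10)+4(7) = 48°C
58°C vs 48°C → primer 1 is higher.

Primer 1, 58°C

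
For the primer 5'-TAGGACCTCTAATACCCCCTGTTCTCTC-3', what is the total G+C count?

Base counts: C=11, T=9, A=5, G=3
Total G or C: 3 + 11 = 14

14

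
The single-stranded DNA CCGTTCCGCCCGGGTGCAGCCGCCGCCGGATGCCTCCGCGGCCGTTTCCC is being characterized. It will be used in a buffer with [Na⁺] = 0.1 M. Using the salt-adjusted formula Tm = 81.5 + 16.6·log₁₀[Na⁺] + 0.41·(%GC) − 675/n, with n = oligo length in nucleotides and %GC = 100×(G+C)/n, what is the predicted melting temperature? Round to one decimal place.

84.2°C

Length n = 50. Scanning the sequence gives G=16, T=8, C=24, A=2.
G+C = 40, so %GC = 40/50 × 100 = 80%
Salt term: 16.6 × (-1) = -16.6
GC term: 0.41 × 80 = 32.8; length term: −675/50 = −13.5
Tm = 81.5 + (-16.6) + 32.8 − 13.5 = 84.2 → 84.2°C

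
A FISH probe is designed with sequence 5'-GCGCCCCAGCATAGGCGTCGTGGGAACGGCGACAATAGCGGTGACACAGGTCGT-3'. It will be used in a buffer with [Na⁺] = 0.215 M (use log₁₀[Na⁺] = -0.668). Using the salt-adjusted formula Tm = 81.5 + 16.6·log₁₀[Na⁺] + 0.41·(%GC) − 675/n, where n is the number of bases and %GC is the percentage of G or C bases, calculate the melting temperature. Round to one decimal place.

Length n = 54. Scanning the sequence gives A=12, G=20, C=15, T=7.
G+C = 35, so %GC = 35/54 × 100 = 64.815%
Salt term: 16.6 × (-0.668) = -11.089
GC term: 0.41 × 64.815 = 26.574; length term: −675/54 = −12.5
Tm = 81.5 + (-11.089) + 26.574 − 12.5 = 84.485 → 84.5°C

84.5°C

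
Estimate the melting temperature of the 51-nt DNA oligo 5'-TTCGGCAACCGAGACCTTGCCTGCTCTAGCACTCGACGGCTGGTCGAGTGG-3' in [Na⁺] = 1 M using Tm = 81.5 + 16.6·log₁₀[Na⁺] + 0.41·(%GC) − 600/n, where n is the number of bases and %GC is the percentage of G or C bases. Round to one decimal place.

95.5°C

Length n = 51. Base counts: G=16, T=11, C=16, A=8
G+C = 32, so %GC = 32/51 × 100 = 62.745%
Salt term: 16.6 × (0) = 0
GC term: 0.41 × 62.745 = 25.725; length term: −600/51 = −11.765
Tm = 81.5 + (0) + 25.725 − 11.765 = 95.46 → 95.5°C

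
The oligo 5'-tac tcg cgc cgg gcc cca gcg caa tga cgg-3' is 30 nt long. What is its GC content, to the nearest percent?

73%

Base counts: G=10, C=12, A=5, T=3
G+C = 10 + 12 = 22 out of 30 bases
%GC = 22/30 × 100 = 73.33% ≈ 73%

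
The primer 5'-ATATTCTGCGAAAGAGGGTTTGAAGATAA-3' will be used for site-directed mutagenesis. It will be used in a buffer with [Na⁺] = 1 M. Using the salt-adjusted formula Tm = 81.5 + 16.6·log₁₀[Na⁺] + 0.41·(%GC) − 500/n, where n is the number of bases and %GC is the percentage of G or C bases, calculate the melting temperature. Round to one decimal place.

78.4°C

Length n = 29. Base counts: G=8, A=11, T=8, C=2
G+C = 10, so %GC = 10/29 × 100 = 34.483%
Salt term: 16.6 × (0) = 0
GC term: 0.41 × 34.483 = 14.138; length term: −500/29 = −17.241
Tm = 81.5 + (0) + 14.138 − 17.241 = 78.397 → 78.4°C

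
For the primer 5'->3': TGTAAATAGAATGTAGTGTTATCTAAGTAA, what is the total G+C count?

Base counts: A=12, T=11, G=6, C=1
G+C = 6 + 1 = 7

7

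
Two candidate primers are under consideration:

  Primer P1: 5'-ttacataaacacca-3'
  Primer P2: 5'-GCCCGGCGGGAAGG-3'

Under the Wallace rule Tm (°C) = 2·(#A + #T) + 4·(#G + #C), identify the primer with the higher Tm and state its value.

Primer P2, 52°C

Primer P1: A+T=10, G+C=4 → Tm = 2(10)+4(4) = 36°C
Primer P2: A+T=2, G+C=12 → Tm = 2(2)+4(12) = 52°C
36°C vs 52°C → primer P2 is higher.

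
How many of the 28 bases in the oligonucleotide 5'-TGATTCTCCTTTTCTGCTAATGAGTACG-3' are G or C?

11

T=12, C=6, G=5, A=5
G+C = 5 + 6 = 11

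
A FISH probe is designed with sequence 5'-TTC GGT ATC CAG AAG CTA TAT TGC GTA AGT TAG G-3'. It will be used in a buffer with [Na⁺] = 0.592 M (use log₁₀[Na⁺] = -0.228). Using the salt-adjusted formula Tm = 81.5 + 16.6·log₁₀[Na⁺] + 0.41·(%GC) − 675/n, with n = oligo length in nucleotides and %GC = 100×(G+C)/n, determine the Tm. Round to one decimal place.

Length n = 34. Counting bases: C=5, A=9, G=9, T=11
G+C = 14, so %GC = 14/34 × 100 = 41.176%
Salt term: 16.6 × (-0.228) = -3.785
GC term: 0.41 × 41.176 = 16.882; length term: −675/34 = −19.853
Tm = 81.5 + (-3.785) + 16.882 − 19.853 = 74.744 → 74.7°C

74.7°C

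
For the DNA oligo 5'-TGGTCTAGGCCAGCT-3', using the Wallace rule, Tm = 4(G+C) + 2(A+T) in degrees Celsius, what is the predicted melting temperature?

48°C

A=2, C=4, G=5, T=4
So N_AT = 6 and N_GC = 9.
Tm = 2×6 + 4×9 = 48°C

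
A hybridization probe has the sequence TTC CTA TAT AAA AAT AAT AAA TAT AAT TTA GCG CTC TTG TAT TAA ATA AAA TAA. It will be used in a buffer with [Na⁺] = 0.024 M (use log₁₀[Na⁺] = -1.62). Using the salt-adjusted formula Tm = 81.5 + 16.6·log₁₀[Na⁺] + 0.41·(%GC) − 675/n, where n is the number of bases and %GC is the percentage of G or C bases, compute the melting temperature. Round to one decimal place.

48.2°C

Length n = 54. Scanning the sequence gives T=20, G=3, C=5, A=26.
G+C = 8, so %GC = 8/54 × 100 = 14.815%
Salt term: 16.6 × (-1.62) = -26.892
GC term: 0.41 × 14.815 = 6.074; length term: −675/54 = −12.5
Tm = 81.5 + (-26.892) + 6.074 − 12.5 = 48.182 → 48.2°C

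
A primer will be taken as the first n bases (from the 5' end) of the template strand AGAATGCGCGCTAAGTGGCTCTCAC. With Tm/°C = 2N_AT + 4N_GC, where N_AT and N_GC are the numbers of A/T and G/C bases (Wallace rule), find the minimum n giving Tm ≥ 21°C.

n = 8

First 7 bases: AGAATGC → Tm = 20°C (< 21°C)
First 8 bases: AGAATGCG → Tm = 24°C (≥ 21°C)
Since every base adds ≥2°C, Tm only increases with n, so the threshold is first crossed at n = 8.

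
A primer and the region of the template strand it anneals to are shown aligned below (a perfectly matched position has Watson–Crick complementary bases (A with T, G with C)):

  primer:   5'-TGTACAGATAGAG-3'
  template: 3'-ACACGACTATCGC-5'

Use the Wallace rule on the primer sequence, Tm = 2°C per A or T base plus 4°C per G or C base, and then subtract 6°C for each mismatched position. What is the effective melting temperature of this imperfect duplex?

Primer base counts: A=5, T=3, G=4, C=1 → A+T=8, G+C=5
Perfect-match Tm = 2(8) + 4(5) = 16 + 20 = 36°C
Mismatches (positions where the bases are not complementary): 3 (at positions 4, 6, 12)
Effective Tm = 36 − 3×6 = 36 − 18 = 18°C

18°C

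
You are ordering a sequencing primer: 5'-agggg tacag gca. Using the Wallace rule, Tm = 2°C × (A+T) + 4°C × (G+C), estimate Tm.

42°C

Base counts: T=1, C=2, G=6, A=4
AT pairs contribute 5, GC pairs contribute 8.
Tm = 2×5 + 4×8 = 42°C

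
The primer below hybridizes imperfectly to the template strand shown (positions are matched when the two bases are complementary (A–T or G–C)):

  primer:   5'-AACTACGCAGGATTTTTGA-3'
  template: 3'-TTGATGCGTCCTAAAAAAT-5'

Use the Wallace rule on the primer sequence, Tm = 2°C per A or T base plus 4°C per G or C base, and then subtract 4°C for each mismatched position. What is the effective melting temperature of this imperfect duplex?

48°C

Primer base counts: A=6, T=6, G=4, C=3 → A+T=12, G+C=7
Perfect-match Tm = 2(12) + 4(7) = 24 + 28 = 52°C
Mismatches (positions where the bases are not complementary): 1 (at position 18)
Effective Tm = 52 − 1×4 = 52 − 4 = 48°C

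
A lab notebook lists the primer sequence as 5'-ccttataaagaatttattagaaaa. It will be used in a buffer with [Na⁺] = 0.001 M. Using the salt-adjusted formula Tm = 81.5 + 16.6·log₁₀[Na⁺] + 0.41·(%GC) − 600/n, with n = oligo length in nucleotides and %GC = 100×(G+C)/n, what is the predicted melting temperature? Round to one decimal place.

13.5°C

Length n = 24. Base counts: C=2, T=8, A=12, G=2
G+C = 4, so %GC = 4/24 × 100 = 16.667%
Salt term: 16.6 × (-3) = -49.8
GC term: 0.41 × 16.667 = 6.833; length term: −600/24 = −25
Tm = 81.5 + (-49.8) + 6.833 − 25 = 13.533 → 13.5°C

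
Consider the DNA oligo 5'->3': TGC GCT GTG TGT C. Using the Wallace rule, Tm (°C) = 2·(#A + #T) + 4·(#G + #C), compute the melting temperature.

42°C

A=0, C=3, T=5, G=5
A+T = 5, G+C = 8
Tm = 2×5 + 4×8 = 42°C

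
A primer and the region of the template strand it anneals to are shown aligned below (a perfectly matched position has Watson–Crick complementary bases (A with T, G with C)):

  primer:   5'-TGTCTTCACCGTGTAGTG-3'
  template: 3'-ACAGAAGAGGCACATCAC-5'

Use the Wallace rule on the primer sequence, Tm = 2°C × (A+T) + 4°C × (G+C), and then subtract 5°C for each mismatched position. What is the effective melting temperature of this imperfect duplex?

49°C

Primer base counts: A=2, T=7, G=5, C=4 → A+T=9, G+C=9
Perfect-match Tm = 2(9) + 4(9) = 18 + 36 = 54°C
Mismatches (positions where the bases are not complementary): 1 (at position 8)
Effective Tm = 54 − 1×5 = 54 − 5 = 49°C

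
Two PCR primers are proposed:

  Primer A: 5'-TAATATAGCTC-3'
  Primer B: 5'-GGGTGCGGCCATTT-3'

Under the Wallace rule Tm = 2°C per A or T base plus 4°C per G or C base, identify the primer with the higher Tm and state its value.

Primer A: A+T=8, G+C=3 → Tm = 2(8)+4(3) = 28°C
Primer B: A+T=5, G+C=9 → Tm = 2(5)+4(9) = 46°C
28°C vs 46°C → primer B is higher.

Primer B, 46°C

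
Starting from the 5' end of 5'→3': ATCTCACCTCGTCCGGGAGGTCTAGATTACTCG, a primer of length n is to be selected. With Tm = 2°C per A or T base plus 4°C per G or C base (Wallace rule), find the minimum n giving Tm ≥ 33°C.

n = 11

First 10 bases: ATCTCACCTC → Tm = 30°C (< 33°C)
First 11 bases: ATCTCACCTCG → Tm = 34°C (≥ 33°C)
Since every base adds ≥2°C, Tm only increases with n, so the threshold is first crossed at n = 11.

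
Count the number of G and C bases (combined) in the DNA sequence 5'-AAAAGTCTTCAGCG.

Scanning the sequence gives T=3, G=3, C=3, A=5.
G+C = 3 + 3 = 6

6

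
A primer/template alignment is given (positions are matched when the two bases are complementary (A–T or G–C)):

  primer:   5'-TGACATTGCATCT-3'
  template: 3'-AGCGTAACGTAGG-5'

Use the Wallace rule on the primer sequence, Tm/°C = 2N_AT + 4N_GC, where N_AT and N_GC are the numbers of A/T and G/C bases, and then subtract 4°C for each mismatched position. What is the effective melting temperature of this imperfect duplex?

24°C

Primer base counts: A=3, T=5, G=2, C=3 → A+T=8, G+C=5
Perfect-match Tm = 2(8) + 4(5) = 16 + 20 = 36°C
Mismatches (positions where the bases are not complementary): 3 (at positions 2, 3, 13)
Effective Tm = 36 − 3×4 = 36 − 12 = 24°C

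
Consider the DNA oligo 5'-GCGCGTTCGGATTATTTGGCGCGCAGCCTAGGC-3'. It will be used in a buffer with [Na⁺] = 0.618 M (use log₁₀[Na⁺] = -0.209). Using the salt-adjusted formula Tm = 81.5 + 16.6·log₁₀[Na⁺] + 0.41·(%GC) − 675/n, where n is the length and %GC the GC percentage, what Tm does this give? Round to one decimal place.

83.7°C

Length n = 33. T=8, C=9, A=4, G=12
G+C = 21, so %GC = 21/33 × 100 = 63.636%
Salt term: 16.6 × (-0.209) = -3.469
GC term: 0.41 × 63.636 = 26.091; length term: −675/33 = −20.455
Tm = 81.5 + (-3.469) + 26.091 − 20.455 = 83.667 → 83.7°C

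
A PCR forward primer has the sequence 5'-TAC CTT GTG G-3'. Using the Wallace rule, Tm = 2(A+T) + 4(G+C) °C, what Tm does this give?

Scanning the sequence gives T=4, C=2, G=3, A=1.
AT pairs contribute 5, GC pairs contribute 5.
Tm = 4·5 + 2·5 = 20 + 10 = 30°C

30°C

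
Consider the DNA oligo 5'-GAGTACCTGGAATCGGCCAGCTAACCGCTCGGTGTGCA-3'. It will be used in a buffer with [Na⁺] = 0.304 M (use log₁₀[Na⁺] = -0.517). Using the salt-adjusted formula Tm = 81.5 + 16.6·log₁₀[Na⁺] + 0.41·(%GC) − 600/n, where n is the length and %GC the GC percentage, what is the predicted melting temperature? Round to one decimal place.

Length n = 38. Base counts: G=12, A=8, T=7, C=11
G+C = 23, so %GC = 23/38 × 100 = 60.526%
Salt term: 16.6 × (-0.517) = -8.582
GC term: 0.41 × 60.526 = 24.816; length term: −600/38 = −15.789
Tm = 81.5 + (-8.582) + 24.816 − 15.789 = 81.945 → 81.9°C

81.9°C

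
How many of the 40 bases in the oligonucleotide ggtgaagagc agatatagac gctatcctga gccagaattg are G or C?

Scanning the sequence gives A=13, C=7, T=8, G=12.
G+C = 12 + 7 = 19

19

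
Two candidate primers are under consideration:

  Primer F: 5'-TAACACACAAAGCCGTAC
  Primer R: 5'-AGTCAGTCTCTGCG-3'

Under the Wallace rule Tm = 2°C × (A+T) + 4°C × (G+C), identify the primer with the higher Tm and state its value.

Primer F: A+T=10, G+C=8 → Tm = 2(10)+4(8) = 52°C
Primer R: A+T=6, G+C=8 → Tm = 2(6)+4(8) = 44°C
52°C vs 44°C → primer F is higher.

Primer F, 52°C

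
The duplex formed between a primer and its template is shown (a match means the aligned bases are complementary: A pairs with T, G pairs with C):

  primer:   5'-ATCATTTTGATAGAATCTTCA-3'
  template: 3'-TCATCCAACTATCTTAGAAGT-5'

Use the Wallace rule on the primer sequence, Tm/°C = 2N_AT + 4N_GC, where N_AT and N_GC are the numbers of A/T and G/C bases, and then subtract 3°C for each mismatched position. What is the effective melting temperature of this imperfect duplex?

Primer base counts: A=7, T=9, G=2, C=3 → A+T=16, G+C=5
Perfect-match Tm = 2(16) + 4(5) = 32 + 20 = 52°C
Mismatches (positions where the bases are not complementary): 4 (at positions 2, 3, 5, 6)
Effective Tm = 52 − 4×3 = 52 − 12 = 40°C

40°C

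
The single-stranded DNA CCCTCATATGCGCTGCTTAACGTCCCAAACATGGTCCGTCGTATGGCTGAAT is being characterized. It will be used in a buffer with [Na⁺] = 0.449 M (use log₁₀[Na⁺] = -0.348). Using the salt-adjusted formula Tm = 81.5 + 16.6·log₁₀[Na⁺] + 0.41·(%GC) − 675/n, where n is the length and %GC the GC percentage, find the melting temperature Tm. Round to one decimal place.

Length n = 52. T=14, C=16, A=11, G=11
G+C = 27, so %GC = 27/52 × 100 = 51.923%
Salt term: 16.6 × (-0.348) = -5.777
GC term: 0.41 × 51.923 = 21.288; length term: −675/52 = −12.981
Tm = 81.5 + (-5.777) + 21.288 − 12.981 = 84.03 → 84.0°C

84.0°C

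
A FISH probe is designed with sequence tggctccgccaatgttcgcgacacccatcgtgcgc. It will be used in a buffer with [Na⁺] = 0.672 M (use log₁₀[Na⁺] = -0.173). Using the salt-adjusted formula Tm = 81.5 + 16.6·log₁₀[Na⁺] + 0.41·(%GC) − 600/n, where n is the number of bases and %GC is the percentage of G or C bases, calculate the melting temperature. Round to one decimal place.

88.4°C

Length n = 35. Base counts: C=14, T=7, A=5, G=9
G+C = 23, so %GC = 23/35 × 100 = 65.714%
Salt term: 16.6 × (-0.173) = -2.872
GC term: 0.41 × 65.714 = 26.943; length term: −600/35 = −17.143
Tm = 81.5 + (-2.872) + 26.943 − 17.143 = 88.428 → 88.4°C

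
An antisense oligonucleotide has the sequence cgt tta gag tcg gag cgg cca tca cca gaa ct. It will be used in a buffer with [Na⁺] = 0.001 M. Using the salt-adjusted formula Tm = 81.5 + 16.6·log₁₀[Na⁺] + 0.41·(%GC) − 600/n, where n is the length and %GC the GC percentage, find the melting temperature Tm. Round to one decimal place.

Length n = 32. Scanning the sequence gives A=8, T=6, C=9, G=9.
G+C = 18, so %GC = 18/32 × 100 = 56.25%
Salt term: 16.6 × (-3) = -49.8
GC term: 0.41 × 56.25 = 23.062; length term: −600/32 = −18.75
Tm = 81.5 + (-49.8) + 23.062 − 18.75 = 36.012 → 36.0°C

36.0°C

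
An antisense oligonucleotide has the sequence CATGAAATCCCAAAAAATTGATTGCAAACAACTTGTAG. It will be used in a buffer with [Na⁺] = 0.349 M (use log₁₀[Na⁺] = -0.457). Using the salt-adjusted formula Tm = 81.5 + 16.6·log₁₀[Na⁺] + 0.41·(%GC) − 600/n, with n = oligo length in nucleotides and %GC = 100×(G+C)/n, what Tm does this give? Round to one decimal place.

71.1°C

Length n = 38. Counting bases: T=9, C=7, G=5, A=17
G+C = 12, so %GC = 12/38 × 100 = 31.579%
Salt term: 16.6 × (-0.457) = -7.586
GC term: 0.41 × 31.579 = 12.947; length term: −600/38 = −15.789
Tm = 81.5 + (-7.586) + 12.947 − 15.789 = 71.072 → 71.1°C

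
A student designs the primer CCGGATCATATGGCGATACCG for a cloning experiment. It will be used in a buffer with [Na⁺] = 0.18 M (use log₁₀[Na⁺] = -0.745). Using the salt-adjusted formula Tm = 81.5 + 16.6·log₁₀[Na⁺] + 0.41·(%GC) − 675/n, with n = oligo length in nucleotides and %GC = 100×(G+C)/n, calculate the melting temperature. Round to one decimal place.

60.4°C

Length n = 21. Counting bases: T=4, A=5, C=6, G=6
G+C = 12, so %GC = 12/21 × 100 = 57.143%
Salt term: 16.6 × (-0.745) = -12.367
GC term: 0.41 × 57.143 = 23.429; length term: −675/21 = −32.143
Tm = 81.5 + (-12.367) + 23.429 − 32.143 = 60.419 → 60.4°C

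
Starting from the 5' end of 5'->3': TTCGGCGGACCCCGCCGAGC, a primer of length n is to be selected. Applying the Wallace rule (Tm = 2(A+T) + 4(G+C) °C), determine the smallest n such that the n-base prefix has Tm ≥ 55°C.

n = 16

First 15 bases: TTCGGCGGACCCCGC → Tm = 54°C (< 55°C)
First 16 bases: TTCGGCGGACCCCGCC → Tm = 58°C (≥ 55°C)
Each additional base adds 2°C (A/T) or 4°C (G/C), so Tm is non-decreasing in n; n = 16 is the first length to reach 55°C.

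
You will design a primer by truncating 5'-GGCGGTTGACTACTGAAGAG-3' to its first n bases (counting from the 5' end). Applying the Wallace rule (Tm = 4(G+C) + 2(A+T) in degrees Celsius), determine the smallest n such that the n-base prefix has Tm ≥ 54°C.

n = 18

First 17 bases: GGCGGTTGACTACTGAA → Tm = 52°C (< 54°C)
First 18 bases: GGCGGTTGACTACTGAAG → Tm = 56°C (≥ 54°C)
Each additional base adds 2°C (A/T) or 4°C (G/C), so Tm is non-decreasing in n; n = 18 is the first length to reach 54°C.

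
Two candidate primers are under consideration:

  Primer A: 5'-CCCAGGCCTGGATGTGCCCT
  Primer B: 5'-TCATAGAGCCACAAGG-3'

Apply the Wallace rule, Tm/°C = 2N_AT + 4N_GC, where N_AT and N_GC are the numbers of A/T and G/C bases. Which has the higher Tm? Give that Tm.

Primer A, 68°C

Primer A: A+T=6, G+C=14 → Tm = 2(6)+4(14) = 68°C
Primer B: A+T=8, G+C=8 → Tm = 2(8)+4(8) = 48°C
68°C vs 48°C → primer A is higher.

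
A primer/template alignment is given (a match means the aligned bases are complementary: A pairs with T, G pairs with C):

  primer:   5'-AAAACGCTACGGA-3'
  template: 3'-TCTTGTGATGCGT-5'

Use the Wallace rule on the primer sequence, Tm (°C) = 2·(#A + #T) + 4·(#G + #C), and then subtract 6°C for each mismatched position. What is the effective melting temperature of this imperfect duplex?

20°C

Primer base counts: A=6, T=1, G=3, C=3 → A+T=7, G+C=6
Perfect-match Tm = 2(7) + 4(6) = 14 + 24 = 38°C
Mismatches (positions where the bases are not complementary): 3 (at positions 2, 6, 12)
Effective Tm = 38 − 3×6 = 38 − 18 = 20°C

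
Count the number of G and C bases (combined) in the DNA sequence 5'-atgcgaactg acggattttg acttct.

Scanning the sequence gives T=9, G=6, A=6, C=5.
Total G or C: 6 + 5 = 11

11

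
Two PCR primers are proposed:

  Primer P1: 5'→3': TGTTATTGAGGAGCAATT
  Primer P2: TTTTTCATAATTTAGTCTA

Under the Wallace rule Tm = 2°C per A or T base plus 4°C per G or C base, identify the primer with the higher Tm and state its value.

Primer P1: A+T=12, G+C=6 → Tm = 2(12)+4(6) = 48°C
Primer P2: A+T=16, G+C=3 → Tm = 2(16)+4(3) = 44°C
48°C vs 44°C → primer P1 is higher.

Primer P1, 48°C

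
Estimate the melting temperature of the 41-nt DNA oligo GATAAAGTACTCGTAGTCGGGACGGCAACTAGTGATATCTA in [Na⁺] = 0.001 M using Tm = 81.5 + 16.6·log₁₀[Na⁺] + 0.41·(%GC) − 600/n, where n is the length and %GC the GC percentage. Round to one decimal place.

35.1°C

Length n = 41. Counting bases: T=10, A=13, C=7, G=11
G+C = 18, so %GC = 18/41 × 100 = 43.902%
Salt term: 16.6 × (-3) = -49.8
GC term: 0.41 × 43.902 = 18; length term: −600/41 = −14.634
Tm = 81.5 + (-49.8) + 18 − 14.634 = 35.066 → 35.1°C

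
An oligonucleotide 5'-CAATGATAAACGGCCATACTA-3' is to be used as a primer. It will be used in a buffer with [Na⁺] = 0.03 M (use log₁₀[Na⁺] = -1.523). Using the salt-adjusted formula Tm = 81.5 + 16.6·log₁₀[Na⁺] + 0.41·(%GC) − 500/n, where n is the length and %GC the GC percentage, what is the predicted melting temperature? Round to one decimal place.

Length n = 21. Counting bases: G=3, C=5, T=4, A=9
G+C = 8, so %GC = 8/21 × 100 = 38.095%
Salt term: 16.6 × (-1.523) = -25.282
GC term: 0.41 × 38.095 = 15.619; length term: −500/21 = −23.81
Tm = 81.5 + (-25.282) + 15.619 − 23.81 = 48.027 → 48.0°C

48.0°C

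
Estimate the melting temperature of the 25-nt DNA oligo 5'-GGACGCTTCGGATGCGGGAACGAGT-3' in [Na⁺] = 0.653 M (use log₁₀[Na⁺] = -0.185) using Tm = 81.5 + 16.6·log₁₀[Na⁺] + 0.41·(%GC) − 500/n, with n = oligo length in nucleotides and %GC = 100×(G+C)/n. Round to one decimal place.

84.7°C

Length n = 25. G=11, T=4, C=5, A=5
G+C = 16, so %GC = 16/25 × 100 = 64%
Salt term: 16.6 × (-0.185) = -3.071
GC term: 0.41 × 64 = 26.24; length term: −500/25 = −20
Tm = 81.5 + (-3.071) + 26.24 − 20 = 84.669 → 84.7°C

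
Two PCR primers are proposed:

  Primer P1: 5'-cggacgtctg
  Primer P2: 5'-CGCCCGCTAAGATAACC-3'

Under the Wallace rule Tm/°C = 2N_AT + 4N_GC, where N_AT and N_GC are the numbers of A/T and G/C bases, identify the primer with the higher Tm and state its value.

Primer P1: A+T=3, G+C=7 → Tm = 2(3)+4(7) = 34°C
Primer P2: A+T=7, G+C=10 → Tm = 2(7)+4(10) = 54°C
34°C vs 54°C → primer P2 is higher.

Primer P2, 54°C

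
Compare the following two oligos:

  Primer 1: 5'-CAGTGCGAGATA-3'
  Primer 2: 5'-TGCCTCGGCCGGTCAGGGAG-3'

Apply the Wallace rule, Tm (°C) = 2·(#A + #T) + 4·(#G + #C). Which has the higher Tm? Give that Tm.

Primer 1: A+T=6, G+C=6 → Tm = 2(6)+4(6) = 36°C
Primer 2: A+T=5, G+C=15 → Tm = 2(5)+4(15) = 70°C
36°C vs 70°C → primer 2 is higher.

Primer 2, 70°C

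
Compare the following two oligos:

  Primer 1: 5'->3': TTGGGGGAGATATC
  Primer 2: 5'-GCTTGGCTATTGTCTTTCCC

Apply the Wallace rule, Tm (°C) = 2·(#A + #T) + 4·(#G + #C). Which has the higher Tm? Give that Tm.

Primer 2, 60°C

Primer 1: A+T=7, G+C=7 → Tm = 2(7)+4(7) = 42°C
Primer 2: A+T=10, G+C=10 → Tm = 2(10)+4(10) = 60°C
42°C vs 60°C → primer 2 is higher.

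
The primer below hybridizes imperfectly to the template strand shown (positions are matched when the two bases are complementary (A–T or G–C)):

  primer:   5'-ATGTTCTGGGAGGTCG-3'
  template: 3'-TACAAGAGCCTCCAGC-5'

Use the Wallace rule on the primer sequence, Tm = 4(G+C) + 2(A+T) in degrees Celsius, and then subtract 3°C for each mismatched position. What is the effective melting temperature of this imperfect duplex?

Primer base counts: A=2, T=5, G=7, C=2 → A+T=7, G+C=9
Perfect-match Tm = 2(7) + 4(9) = 14 + 36 = 50°C
Mismatches (positions where the bases are not complementary): 1 (at position 8)
Effective Tm = 50 − 1×3 = 50 − 3 = 47°C

47°C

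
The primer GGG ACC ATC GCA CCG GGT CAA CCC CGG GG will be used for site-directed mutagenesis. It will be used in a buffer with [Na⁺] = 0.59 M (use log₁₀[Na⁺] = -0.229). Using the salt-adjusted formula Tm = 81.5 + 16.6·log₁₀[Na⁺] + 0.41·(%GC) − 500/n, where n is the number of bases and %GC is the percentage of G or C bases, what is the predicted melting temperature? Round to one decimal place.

Length n = 29. A=5, G=11, C=11, T=2
G+C = 22, so %GC = 22/29 × 100 = 75.862%
Salt term: 16.6 × (-0.229) = -3.801
GC term: 0.41 × 75.862 = 31.103; length term: −500/29 = −17.241
Tm = 81.5 + (-3.801) + 31.103 − 17.241 = 91.561 → 91.6°C

91.6°C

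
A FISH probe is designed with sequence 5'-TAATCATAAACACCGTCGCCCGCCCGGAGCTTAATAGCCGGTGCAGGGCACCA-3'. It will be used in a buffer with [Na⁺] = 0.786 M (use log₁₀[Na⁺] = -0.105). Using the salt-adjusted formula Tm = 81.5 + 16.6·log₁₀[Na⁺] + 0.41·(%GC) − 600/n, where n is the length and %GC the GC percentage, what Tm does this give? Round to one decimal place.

Length n = 53. C=18, G=13, T=8, A=14
G+C = 31, so %GC = 31/53 × 100 = 58.491%
Salt term: 16.6 × (-0.105) = -1.743
GC term: 0.41 × 58.491 = 23.981; length term: −600/53 = −11.321
Tm = 81.5 + (-1.743) + 23.981 − 11.321 = 92.417 → 92.4°C

92.4°C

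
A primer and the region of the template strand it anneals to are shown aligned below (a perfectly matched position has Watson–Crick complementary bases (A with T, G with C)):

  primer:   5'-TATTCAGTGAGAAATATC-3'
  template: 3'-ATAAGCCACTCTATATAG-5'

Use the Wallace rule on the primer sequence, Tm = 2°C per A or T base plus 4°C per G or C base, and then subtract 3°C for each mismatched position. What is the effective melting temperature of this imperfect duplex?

Primer base counts: A=7, T=6, G=3, C=2 → A+T=13, G+C=5
Perfect-match Tm = 2(13) + 4(5) = 26 + 20 = 46°C
Mismatches (positions where the bases are not complementary): 2 (at positions 6, 13)
Effective Tm = 46 − 2×3 = 46 − 6 = 40°C

40°C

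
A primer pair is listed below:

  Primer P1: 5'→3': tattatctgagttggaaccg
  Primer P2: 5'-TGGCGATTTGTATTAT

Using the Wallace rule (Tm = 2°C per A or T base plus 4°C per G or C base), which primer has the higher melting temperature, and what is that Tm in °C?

Primer P1: A+T=12, G+C=8 → Tm = 2(12)+4(8) = 56°C
Primer P2: A+T=11, G+C=5 → Tm = 2(11)+4(5) = 42°C
56°C vs 42°C → primer P1 is higher.

Primer P1, 56°C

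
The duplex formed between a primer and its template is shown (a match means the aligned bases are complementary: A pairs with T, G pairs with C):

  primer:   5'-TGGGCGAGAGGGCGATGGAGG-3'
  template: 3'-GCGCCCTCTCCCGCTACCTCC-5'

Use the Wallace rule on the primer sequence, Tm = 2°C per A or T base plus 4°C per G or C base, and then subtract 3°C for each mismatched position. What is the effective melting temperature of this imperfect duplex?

63°C

Primer base counts: A=4, T=2, G=13, C=2 → A+T=6, G+C=15
Perfect-match Tm = 2(6) + 4(15) = 12 + 60 = 72°C
Mismatches (positions where the bases are not complementary): 3 (at positions 1, 3, 5)
Effective Tm = 72 − 3×3 = 72 − 9 = 63°C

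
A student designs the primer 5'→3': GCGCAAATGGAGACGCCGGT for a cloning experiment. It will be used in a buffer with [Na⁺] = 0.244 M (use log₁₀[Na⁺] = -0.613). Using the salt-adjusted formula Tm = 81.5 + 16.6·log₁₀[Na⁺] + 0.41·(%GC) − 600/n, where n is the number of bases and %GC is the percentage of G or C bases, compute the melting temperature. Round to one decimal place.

68.0°C

Length n = 20. Counting bases: A=5, T=2, C=5, G=8
G+C = 13, so %GC = 13/20 × 100 = 65%
Salt term: 16.6 × (-0.613) = -10.176
GC term: 0.41 × 65 = 26.65; length term: −600/20 = −30
Tm = 81.5 + (-10.176) + 26.65 − 30 = 67.974 → 68.0°C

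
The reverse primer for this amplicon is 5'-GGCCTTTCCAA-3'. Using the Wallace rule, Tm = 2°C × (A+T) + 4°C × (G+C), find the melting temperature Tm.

Counting bases: A=2, C=4, T=3, G=2
A+T = 5, G+C = 6
Tm = 2×5 + 4×6 = 34°C

34°C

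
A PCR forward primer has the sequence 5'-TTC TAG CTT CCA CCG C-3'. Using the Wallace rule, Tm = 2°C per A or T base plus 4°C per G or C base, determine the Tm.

50°C

T=5, G=2, A=2, C=7
AT pairs contribute 7, GC pairs contribute 9.
Tm = 4·9 + 2·7 = 36 + 14 = 50°C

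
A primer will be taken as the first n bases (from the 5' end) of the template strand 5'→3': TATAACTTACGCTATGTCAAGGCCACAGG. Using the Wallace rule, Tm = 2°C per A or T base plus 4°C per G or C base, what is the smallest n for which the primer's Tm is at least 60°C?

First 21 bases: TATAACTTACGCTATGTCAAG → Tm = 56°C (< 60°C)
First 22 bases: TATAACTTACGCTATGTCAAGG → Tm = 60°C (≥ 60°C)
Since every base adds ≥2°C, Tm only increases with n, so the threshold is first crossed at n = 22.

n = 22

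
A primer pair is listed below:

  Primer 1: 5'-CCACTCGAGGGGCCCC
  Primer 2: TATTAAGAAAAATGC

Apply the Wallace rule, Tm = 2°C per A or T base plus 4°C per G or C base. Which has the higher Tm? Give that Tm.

Primer 1: A+T=3, G+C=13 → Tm = 2(3)+4(13) = 58°C
Primer 2: A+T=12, G+C=3 → Tm = 2(12)+4(3) = 36°C
58°C vs 36°C → primer 1 is higher.

Primer 1, 58°C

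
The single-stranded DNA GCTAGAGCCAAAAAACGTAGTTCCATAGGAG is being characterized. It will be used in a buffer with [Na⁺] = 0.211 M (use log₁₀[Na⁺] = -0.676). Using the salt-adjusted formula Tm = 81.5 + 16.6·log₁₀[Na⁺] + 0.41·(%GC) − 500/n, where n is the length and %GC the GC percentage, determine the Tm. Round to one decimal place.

Length n = 31. Counting bases: C=6, T=5, A=12, G=8
G+C = 14, so %GC = 14/31 × 100 = 45.161%
Salt term: 16.6 × (-0.676) = -11.222
GC term: 0.41 × 45.161 = 18.516; length term: −500/31 = −16.129
Tm = 81.5 + (-11.222) + 18.516 − 16.129 = 72.665 → 72.7°C

72.7°C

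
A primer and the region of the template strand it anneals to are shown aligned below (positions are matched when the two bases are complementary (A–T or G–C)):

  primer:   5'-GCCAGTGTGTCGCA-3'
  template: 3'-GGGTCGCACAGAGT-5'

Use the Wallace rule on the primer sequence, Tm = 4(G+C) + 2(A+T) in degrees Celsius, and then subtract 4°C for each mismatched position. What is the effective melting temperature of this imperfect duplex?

34°C

Primer base counts: A=2, T=3, G=5, C=4 → A+T=5, G+C=9
Perfect-match Tm = 2(5) + 4(9) = 10 + 36 = 46°C
Mismatches (positions where the bases are not complementary): 3 (at positions 1, 6, 12)
Effective Tm = 46 − 3×4 = 46 − 12 = 34°C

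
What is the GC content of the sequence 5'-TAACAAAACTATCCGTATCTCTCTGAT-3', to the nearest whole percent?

33%

Scanning the sequence gives C=7, G=2, T=9, A=9.
G+C = 2 + 7 = 9 out of 27 bases
%GC = 9/27 × 100 = 33.33% ≈ 33%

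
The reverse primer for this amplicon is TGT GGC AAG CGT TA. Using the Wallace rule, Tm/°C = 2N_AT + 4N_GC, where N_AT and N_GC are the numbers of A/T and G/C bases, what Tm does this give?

42°C

Scanning the sequence gives A=3, C=2, T=4, G=5.
So N_AT = 7 and N_GC = 7.
Tm = 4·7 + 2·7 = 28 + 14 = 42°C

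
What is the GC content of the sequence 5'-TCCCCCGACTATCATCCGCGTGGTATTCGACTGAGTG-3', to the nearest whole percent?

57%

Base counts: C=12, T=10, G=9, A=6
G+C = 9 + 12 = 21 out of 37 bases
%GC = 21/37 × 100 = 56.76% ≈ 57%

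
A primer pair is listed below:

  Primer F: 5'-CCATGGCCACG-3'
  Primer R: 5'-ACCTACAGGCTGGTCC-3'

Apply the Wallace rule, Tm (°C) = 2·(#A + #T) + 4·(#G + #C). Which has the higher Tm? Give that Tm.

Primer F: A+T=3, G+C=8 → Tm = 2(3)+4(8) = 38°C
Primer R: A+T=6, G+C=10 → Tm = 2(6)+4(10) = 52°C
38°C vs 52°C → primer R is higher.

Primer R, 52°C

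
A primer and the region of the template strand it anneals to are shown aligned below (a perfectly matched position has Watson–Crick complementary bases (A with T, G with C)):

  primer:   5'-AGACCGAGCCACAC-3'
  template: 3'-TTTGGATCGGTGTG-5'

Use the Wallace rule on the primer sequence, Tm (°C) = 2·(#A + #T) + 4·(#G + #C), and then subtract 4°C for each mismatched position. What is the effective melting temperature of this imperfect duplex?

38°C

Primer base counts: A=5, T=0, G=3, C=6 → A+T=5, G+C=9
Perfect-match Tm = 2(5) + 4(9) = 10 + 36 = 46°C
Mismatches (positions where the bases are not complementary): 2 (at positions 2, 6)
Effective Tm = 46 − 2×4 = 46 − 8 = 38°C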